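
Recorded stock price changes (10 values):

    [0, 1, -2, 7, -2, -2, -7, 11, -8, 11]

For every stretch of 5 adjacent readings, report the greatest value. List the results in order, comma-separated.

Sliding a size-5 window across the 10 values:
(0, 1, -2, 7, -2) → max 7
(1, -2, 7, -2, -2) → max 7
(-2, 7, -2, -2, -7) → max 7
(7, -2, -2, -7, 11) → max 11
(-2, -2, -7, 11, -8) → max 11
(-2, -7, 11, -8, 11) → max 11

7, 7, 7, 11, 11, 11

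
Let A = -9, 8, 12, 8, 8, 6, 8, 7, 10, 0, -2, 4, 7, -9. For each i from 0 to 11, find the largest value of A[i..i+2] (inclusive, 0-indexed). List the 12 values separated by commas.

12, 12, 12, 8, 8, 8, 10, 10, 10, 4, 7, 7

-9 8 12 → max 12
8 12 8 → max 12
12 8 8 → max 12
8 8 6 → max 8
8 6 8 → max 8
6 8 7 → max 8
8 7 10 → max 10
7 10 0 → max 10
10 0 -2 → max 10
0 -2 4 → max 4
-2 4 7 → max 7
4 7 -9 → max 7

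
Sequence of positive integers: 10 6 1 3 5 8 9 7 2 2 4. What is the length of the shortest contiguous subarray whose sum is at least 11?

2

Extend right; whenever the sum reaches 11, record the length and shrink from the left:
add 10: running sum 10 < 11
end 1: [10, 6] sum 16, len 2
end 2: [10, 6, 1] sum 17, len 3
end 3: [10, 6, 1, 3] sum 20, len 4
end 4: [6, 1, 3, 5] sum 15, len 4
end 5: [5, 8] sum 13, len 2
end 6: [8, 9] sum 17, len 2
end 7: [9, 7] sum 16, len 2
end 8: [9, 7, 2] sum 18, len 3
end 9: [7, 2, 2] sum 11, len 3
end 10: [7, 2, 2, 4] sum 15, len 4
Shortest qualifying length: 2.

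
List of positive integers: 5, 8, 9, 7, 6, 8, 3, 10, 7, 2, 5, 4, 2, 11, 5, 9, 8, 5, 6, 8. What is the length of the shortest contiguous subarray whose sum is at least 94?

15

add 5: running sum 5 < 94
add 8: running sum 13 < 94
add 9: running sum 22 < 94
add 7: running sum 29 < 94
add 6: running sum 35 < 94
add 8: running sum 43 < 94
add 3: running sum 46 < 94
add 10: running sum 56 < 94
add 7: running sum 63 < 94
add 2: running sum 65 < 94
add 5: running sum 70 < 94
add 4: running sum 74 < 94
add 2: running sum 76 < 94
add 11: running sum 87 < 94
add 5: running sum 92 < 94
add 9: shortest ending here [8, 9, 7, 6, 8, 3, 10, 7, 2, 5, 4, 2, 11, 5, 9] sum 96, len 15
add 8: shortest ending here [9, 7, 6, 8, 3, 10, 7, 2, 5, 4, 2, 11, 5, 9, 8] sum 96, len 15
add 5: shortest ending here [9, 7, 6, 8, 3, 10, 7, 2, 5, 4, 2, 11, 5, 9, 8, 5] sum 101, len 16
add 6: shortest ending here [7, 6, 8, 3, 10, 7, 2, 5, 4, 2, 11, 5, 9, 8, 5, 6] sum 98, len 16
add 8: shortest ending here [6, 8, 3, 10, 7, 2, 5, 4, 2, 11, 5, 9, 8, 5, 6, 8] sum 99, len 16
Shortest qualifying length: 15.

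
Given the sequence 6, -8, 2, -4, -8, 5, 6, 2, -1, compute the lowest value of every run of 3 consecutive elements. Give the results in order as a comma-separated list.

6 -8 2 → min -8
-8 2 -4 → min -8
2 -4 -8 → min -8
-4 -8 5 → min -8
-8 5 6 → min -8
5 6 2 → min 2
6 2 -1 → min -1

-8, -8, -8, -8, -8, 2, -1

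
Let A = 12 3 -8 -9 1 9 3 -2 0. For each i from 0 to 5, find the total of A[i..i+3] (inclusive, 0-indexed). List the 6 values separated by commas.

Sliding a size-4 window across the 9 values:
[12, 3, -8, -9] → sum -2
[3, -8, -9, 1] → sum -13
[-8, -9, 1, 9] → sum -7
[-9, 1, 9, 3] → sum 4
[1, 9, 3, -2] → sum 11
[9, 3, -2, 0] → sum 10

-2, -13, -7, 4, 11, 10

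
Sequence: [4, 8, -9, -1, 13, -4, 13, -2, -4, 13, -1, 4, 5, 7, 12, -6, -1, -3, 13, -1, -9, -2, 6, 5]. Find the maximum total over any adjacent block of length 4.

28

Each size-4 window and its sum:
(4, 8, -9, -1) → sum 2
(8, -9, -1, 13) → sum 11
(-9, -1, 13, -4) → sum -1
(-1, 13, -4, 13) → sum 21
(13, -4, 13, -2) → sum 20
(-4, 13, -2, -4) → sum 3
(13, -2, -4, 13) → sum 20
(-2, -4, 13, -1) → sum 6
(-4, 13, -1, 4) → sum 12
(13, -1, 4, 5) → sum 21
(-1, 4, 5, 7) → sum 15
(4, 5, 7, 12) → sum 28
(5, 7, 12, -6) → sum 18
(7, 12, -6, -1) → sum 12
(12, -6, -1, -3) → sum 2
(-6, -1, -3, 13) → sum 3
(-1, -3, 13, -1) → sum 8
(-3, 13, -1, -9) → sum 0
(13, -1, -9, -2) → sum 1
(-1, -9, -2, 6) → sum -6
(-9, -2, 6, 5) → sum 0
Maximum of these is 28.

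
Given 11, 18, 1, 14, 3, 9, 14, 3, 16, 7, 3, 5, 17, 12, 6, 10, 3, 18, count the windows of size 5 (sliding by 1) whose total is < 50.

13

[11, 18, 1, 14, 3] → sum 47  < 50 ✓
[18, 1, 14, 3, 9] → sum 45  < 50 ✓
[1, 14, 3, 9, 14] → sum 41  < 50 ✓
[14, 3, 9, 14, 3] → sum 43  < 50 ✓
[3, 9, 14, 3, 16] → sum 45  < 50 ✓
[9, 14, 3, 16, 7] → sum 49  < 50 ✓
[14, 3, 16, 7, 3] → sum 43  < 50 ✓
[3, 16, 7, 3, 5] → sum 34  < 50 ✓
[16, 7, 3, 5, 17] → sum 48  < 50 ✓
[7, 3, 5, 17, 12] → sum 44  < 50 ✓
[3, 5, 17, 12, 6] → sum 43  < 50 ✓
[5, 17, 12, 6, 10] → sum 50
[17, 12, 6, 10, 3] → sum 48  < 50 ✓
[12, 6, 10, 3, 18] → sum 49  < 50 ✓
13 windows satisfy the condition.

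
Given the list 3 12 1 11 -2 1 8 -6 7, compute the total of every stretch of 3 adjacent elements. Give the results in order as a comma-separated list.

[3, 12, 1] → sum 16
[12, 1, 11] → sum 24
[1, 11, -2] → sum 10
[11, -2, 1] → sum 10
[-2, 1, 8] → sum 7
[1, 8, -6] → sum 3
[8, -6, 7] → sum 9

16, 24, 10, 10, 7, 3, 9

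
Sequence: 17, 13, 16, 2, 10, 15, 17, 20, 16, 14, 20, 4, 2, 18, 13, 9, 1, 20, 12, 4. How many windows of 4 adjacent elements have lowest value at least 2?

(17, 13, 16, 2) → min 2  ≥ 2 ✓
(13, 16, 2, 10) → min 2  ≥ 2 ✓
(16, 2, 10, 15) → min 2  ≥ 2 ✓
(2, 10, 15, 17) → min 2  ≥ 2 ✓
(10, 15, 17, 20) → min 10  ≥ 2 ✓
(15, 17, 20, 16) → min 15  ≥ 2 ✓
(17, 20, 16, 14) → min 14  ≥ 2 ✓
(20, 16, 14, 20) → min 14  ≥ 2 ✓
(16, 14, 20, 4) → min 4  ≥ 2 ✓
(14, 20, 4, 2) → min 2  ≥ 2 ✓
(20, 4, 2, 18) → min 2  ≥ 2 ✓
(4, 2, 18, 13) → min 2  ≥ 2 ✓
(2, 18, 13, 9) → min 2  ≥ 2 ✓
(18, 13, 9, 1) → min 1
(13, 9, 1, 20) → min 1
(9, 1, 20, 12) → min 1
(1, 20, 12, 4) → min 1
13 windows satisfy the condition.

13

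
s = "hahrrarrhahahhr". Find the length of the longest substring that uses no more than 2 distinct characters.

Extend right; when distinct count exceeds 2, shrink from the left:
add h: window [h] (1 distinct), len 1
add a: window [h, a] (2 distinct), len 2
add h: window [h, a, h] (2 distinct), len 3
add r: window [h, r] (2 distinct), len 2
add r: window [h, r, r] (2 distinct), len 3
add a: window [r, r, a] (2 distinct), len 3
add r: window [r, r, a, r] (2 distinct), len 4
add r: window [r, r, a, r, r] (2 distinct), len 5
add h: window [r, r, h] (2 distinct), len 3
add a: window [h, a] (2 distinct), len 2
add h: window [h, a, h] (2 distinct), len 3
add a: window [h, a, h, a] (2 distinct), len 4
add h: window [h, a, h, a, h] (2 distinct), len 5
add h: window [h, a, h, a, h, h] (2 distinct), len 6
add r: window [h, h, r] (2 distinct), len 3
Longest length with ≤2 distinct: 6.

6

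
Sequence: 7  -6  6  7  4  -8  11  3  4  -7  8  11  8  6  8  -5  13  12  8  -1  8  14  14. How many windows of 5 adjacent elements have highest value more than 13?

2

[7, -6, 6, 7, 4] → max 7
[-6, 6, 7, 4, -8] → max 7
[6, 7, 4, -8, 11] → max 11
[7, 4, -8, 11, 3] → max 11
[4, -8, 11, 3, 4] → max 11
[-8, 11, 3, 4, -7] → max 11
[11, 3, 4, -7, 8] → max 11
[3, 4, -7, 8, 11] → max 11
[4, -7, 8, 11, 8] → max 11
[-7, 8, 11, 8, 6] → max 11
[8, 11, 8, 6, 8] → max 11
[11, 8, 6, 8, -5] → max 11
[8, 6, 8, -5, 13] → max 13
[6, 8, -5, 13, 12] → max 13
[8, -5, 13, 12, 8] → max 13
[-5, 13, 12, 8, -1] → max 13
[13, 12, 8, -1, 8] → max 13
[12, 8, -1, 8, 14] → max 14  > 13 ✓
[8, -1, 8, 14, 14] → max 14  > 13 ✓
2 windows satisfy the condition.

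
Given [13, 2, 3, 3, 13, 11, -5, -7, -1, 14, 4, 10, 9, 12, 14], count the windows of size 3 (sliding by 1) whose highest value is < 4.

2

13 2 3 → max 13
2 3 3 → max 3  < 4 ✓
3 3 13 → max 13
3 13 11 → max 13
13 11 -5 → max 13
11 -5 -7 → max 11
-5 -7 -1 → max -1  < 4 ✓
-7 -1 14 → max 14
-1 14 4 → max 14
14 4 10 → max 14
4 10 9 → max 10
10 9 12 → max 12
9 12 14 → max 14
2 windows satisfy the condition.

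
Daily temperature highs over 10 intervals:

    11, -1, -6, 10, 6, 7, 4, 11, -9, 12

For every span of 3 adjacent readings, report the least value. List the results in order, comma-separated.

-6, -6, -6, 6, 4, 4, -9, -9

Sliding a size-3 window across the 10 values:
[11, -1, -6] → min -6
[-1, -6, 10] → min -6
[-6, 10, 6] → min -6
[10, 6, 7] → min 6
[6, 7, 4] → min 4
[7, 4, 11] → min 4
[4, 11, -9] → min -9
[11, -9, 12] → min -9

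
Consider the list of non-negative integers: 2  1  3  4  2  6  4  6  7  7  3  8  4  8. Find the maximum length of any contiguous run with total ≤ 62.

13

→ 2: sum 2, len 1
→ 1: sum 3, len 2
→ 3: sum 6, len 3
→ 4: sum 10, len 4
→ 2: sum 12, len 5
→ 6: sum 18, len 6
→ 4: sum 22, len 7
→ 6: sum 28, len 8
→ 7: sum 35, len 9
→ 7: sum 42, len 10
→ 3: sum 45, len 11
→ 8: sum 53, len 12
→ 4: sum 57, len 13
→ 8 (dropped 2, 1): sum 62, len 12
Longest length seen: 13.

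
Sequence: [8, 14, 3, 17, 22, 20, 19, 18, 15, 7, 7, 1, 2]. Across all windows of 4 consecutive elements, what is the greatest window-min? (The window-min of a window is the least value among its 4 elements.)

8 14 3 17 → min 3
14 3 17 22 → min 3
3 17 22 20 → min 3
17 22 20 19 → min 17
22 20 19 18 → min 18
20 19 18 15 → min 15
19 18 15 7 → min 7
18 15 7 7 → min 7
15 7 7 1 → min 1
7 7 1 2 → min 1
Greatest of these is 18.

18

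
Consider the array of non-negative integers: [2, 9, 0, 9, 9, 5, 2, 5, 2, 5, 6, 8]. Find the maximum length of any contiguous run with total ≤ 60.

11

add 2: [2] sum 2, len 1
add 9: [2, 9] sum 11, len 2
add 0: [2, 9, 0] sum 11, len 3
add 9: [2, 9, 0, 9] sum 20, len 4
add 9: [2, 9, 0, 9, 9] sum 29, len 5
add 5: [2, 9, 0, 9, 9, 5] sum 34, len 6
add 2: [2, 9, 0, 9, 9, 5, 2] sum 36, len 7
add 5: [2, 9, 0, 9, 9, 5, 2, 5] sum 41, len 8
add 2: [2, 9, 0, 9, 9, 5, 2, 5, 2] sum 43, len 9
add 5: [2, 9, 0, 9, 9, 5, 2, 5, 2, 5] sum 48, len 10
add 6: [2, 9, 0, 9, 9, 5, 2, 5, 2, 5, 6] sum 54, len 11
add 8: [9, 0, 9, 9, 5, 2, 5, 2, 5, 6, 8] sum 60, len 11
Longest length seen: 11.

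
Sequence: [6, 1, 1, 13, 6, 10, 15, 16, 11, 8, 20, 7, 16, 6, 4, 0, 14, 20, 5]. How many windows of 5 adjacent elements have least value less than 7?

[6, 1, 1, 13, 6] → min 1  < 7 ✓
[1, 1, 13, 6, 10] → min 1  < 7 ✓
[1, 13, 6, 10, 15] → min 1  < 7 ✓
[13, 6, 10, 15, 16] → min 6  < 7 ✓
[6, 10, 15, 16, 11] → min 6  < 7 ✓
[10, 15, 16, 11, 8] → min 8
[15, 16, 11, 8, 20] → min 8
[16, 11, 8, 20, 7] → min 7
[11, 8, 20, 7, 16] → min 7
[8, 20, 7, 16, 6] → min 6  < 7 ✓
[20, 7, 16, 6, 4] → min 4  < 7 ✓
[7, 16, 6, 4, 0] → min 0  < 7 ✓
[16, 6, 4, 0, 14] → min 0  < 7 ✓
[6, 4, 0, 14, 20] → min 0  < 7 ✓
[4, 0, 14, 20, 5] → min 0  < 7 ✓
11 windows satisfy the condition.

11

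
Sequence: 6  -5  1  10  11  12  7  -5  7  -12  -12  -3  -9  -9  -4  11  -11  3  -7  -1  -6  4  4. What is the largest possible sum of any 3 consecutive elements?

33

[6, -5, 1] → sum 2
[-5, 1, 10] → sum 6
[1, 10, 11] → sum 22
[10, 11, 12] → sum 33
[11, 12, 7] → sum 30
[12, 7, -5] → sum 14
[7, -5, 7] → sum 9
[-5, 7, -12] → sum -10
[7, -12, -12] → sum -17
[-12, -12, -3] → sum -27
[-12, -3, -9] → sum -24
[-3, -9, -9] → sum -21
[-9, -9, -4] → sum -22
[-9, -4, 11] → sum -2
[-4, 11, -11] → sum -4
[11, -11, 3] → sum 3
[-11, 3, -7] → sum -15
[3, -7, -1] → sum -5
[-7, -1, -6] → sum -14
[-1, -6, 4] → sum -3
[-6, 4, 4] → sum 2
Largest of these is 33.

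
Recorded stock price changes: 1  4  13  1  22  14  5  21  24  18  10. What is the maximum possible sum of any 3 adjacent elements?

63

Each size-3 window and its sum:
1 4 13 → sum 18
4 13 1 → sum 18
13 1 22 → sum 36
1 22 14 → sum 37
22 14 5 → sum 41
14 5 21 → sum 40
5 21 24 → sum 50
21 24 18 → sum 63
24 18 10 → sum 52
Maximum of these is 63.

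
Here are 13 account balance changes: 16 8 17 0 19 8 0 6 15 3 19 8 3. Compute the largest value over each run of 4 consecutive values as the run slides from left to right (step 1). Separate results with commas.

(16, 8, 17, 0) → max 17
(8, 17, 0, 19) → max 19
(17, 0, 19, 8) → max 19
(0, 19, 8, 0) → max 19
(19, 8, 0, 6) → max 19
(8, 0, 6, 15) → max 15
(0, 6, 15, 3) → max 15
(6, 15, 3, 19) → max 19
(15, 3, 19, 8) → max 19
(3, 19, 8, 3) → max 19

17, 19, 19, 19, 19, 15, 15, 19, 19, 19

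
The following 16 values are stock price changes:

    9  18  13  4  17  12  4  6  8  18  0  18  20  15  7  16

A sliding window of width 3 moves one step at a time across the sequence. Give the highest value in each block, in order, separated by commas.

18, 18, 17, 17, 17, 12, 8, 18, 18, 18, 20, 20, 20, 16

Sliding a size-3 window across the 16 values:
9 18 13 → max 18
18 13 4 → max 18
13 4 17 → max 17
4 17 12 → max 17
17 12 4 → max 17
12 4 6 → max 12
4 6 8 → max 8
6 8 18 → max 18
8 18 0 → max 18
18 0 18 → max 18
0 18 20 → max 20
18 20 15 → max 20
20 15 7 → max 20
15 7 16 → max 16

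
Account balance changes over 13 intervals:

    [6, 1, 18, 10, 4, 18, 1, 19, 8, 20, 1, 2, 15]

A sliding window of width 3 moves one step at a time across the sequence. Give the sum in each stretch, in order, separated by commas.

25, 29, 32, 32, 23, 38, 28, 47, 29, 23, 18

6 1 18 → sum 25
1 18 10 → sum 29
18 10 4 → sum 32
10 4 18 → sum 32
4 18 1 → sum 23
18 1 19 → sum 38
1 19 8 → sum 28
19 8 20 → sum 47
8 20 1 → sum 29
20 1 2 → sum 23
1 2 15 → sum 18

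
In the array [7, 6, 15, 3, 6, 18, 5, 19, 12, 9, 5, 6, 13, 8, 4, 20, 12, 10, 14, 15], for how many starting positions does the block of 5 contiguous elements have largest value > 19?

5

(7, 6, 15, 3, 6) → max 15
(6, 15, 3, 6, 18) → max 18
(15, 3, 6, 18, 5) → max 18
(3, 6, 18, 5, 19) → max 19
(6, 18, 5, 19, 12) → max 19
(18, 5, 19, 12, 9) → max 19
(5, 19, 12, 9, 5) → max 19
(19, 12, 9, 5, 6) → max 19
(12, 9, 5, 6, 13) → max 13
(9, 5, 6, 13, 8) → max 13
(5, 6, 13, 8, 4) → max 13
(6, 13, 8, 4, 20) → max 20  > 19 ✓
(13, 8, 4, 20, 12) → max 20  > 19 ✓
(8, 4, 20, 12, 10) → max 20  > 19 ✓
(4, 20, 12, 10, 14) → max 20  > 19 ✓
(20, 12, 10, 14, 15) → max 20  > 19 ✓
5 windows satisfy the condition.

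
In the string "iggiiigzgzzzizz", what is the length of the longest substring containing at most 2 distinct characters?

[i] 1 distinct, len 1
[i, g] 2 distinct, len 2
[i, g, g] 2 distinct, len 3
[i, g, g, i] 2 distinct, len 4
[i, g, g, i, i] 2 distinct, len 5
[i, g, g, i, i, i] 2 distinct, len 6
[i, g, g, i, i, i, g] 2 distinct, len 7
[g, z] 2 distinct, len 2
[g, z, g] 2 distinct, len 3
[g, z, g, z] 2 distinct, len 4
[g, z, g, z, z] 2 distinct, len 5
[g, z, g, z, z, z] 2 distinct, len 6
[z, z, z, i] 2 distinct, len 4
[z, z, z, i, z] 2 distinct, len 5
[z, z, z, i, z, z] 2 distinct, len 6
Longest length with ≤2 distinct: 7.

7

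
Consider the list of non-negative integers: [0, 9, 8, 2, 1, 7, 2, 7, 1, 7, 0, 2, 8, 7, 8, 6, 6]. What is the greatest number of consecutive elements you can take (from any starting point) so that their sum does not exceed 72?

15

Extend to the right; shrink from the left whenever the sum exceeds 72:
→ 0: sum 0, len 1
→ 9: sum 9, len 2
→ 8: sum 17, len 3
→ 2: sum 19, len 4
→ 1: sum 20, len 5
→ 7: sum 27, len 6
→ 2: sum 29, len 7
→ 7: sum 36, len 8
→ 1: sum 37, len 9
→ 7: sum 44, len 10
→ 0: sum 44, len 11
→ 2: sum 46, len 12
→ 8: sum 54, len 13
→ 7: sum 61, len 14
→ 8: sum 69, len 15
→ 6 (dropped 0, 9): sum 66, len 14
→ 6: sum 72, len 15
Longest length seen: 15.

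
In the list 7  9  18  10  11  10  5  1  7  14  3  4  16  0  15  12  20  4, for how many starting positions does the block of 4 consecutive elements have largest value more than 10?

7 9 18 10 → max 18  > 10 ✓
9 18 10 11 → max 18  > 10 ✓
18 10 11 10 → max 18  > 10 ✓
10 11 10 5 → max 11  > 10 ✓
11 10 5 1 → max 11  > 10 ✓
10 5 1 7 → max 10
5 1 7 14 → max 14  > 10 ✓
1 7 14 3 → max 14  > 10 ✓
7 14 3 4 → max 14  > 10 ✓
14 3 4 16 → max 16  > 10 ✓
3 4 16 0 → max 16  > 10 ✓
4 16 0 15 → max 16  > 10 ✓
16 0 15 12 → max 16  > 10 ✓
0 15 12 20 → max 20  > 10 ✓
15 12 20 4 → max 20  > 10 ✓
14 windows satisfy the condition.

14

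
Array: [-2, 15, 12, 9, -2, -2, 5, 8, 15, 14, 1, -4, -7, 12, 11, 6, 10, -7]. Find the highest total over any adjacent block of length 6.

-2 15 12 9 -2 -2 → sum 30
15 12 9 -2 -2 5 → sum 37
12 9 -2 -2 5 8 → sum 30
9 -2 -2 5 8 15 → sum 33
-2 -2 5 8 15 14 → sum 38
-2 5 8 15 14 1 → sum 41
5 8 15 14 1 -4 → sum 39
8 15 14 1 -4 -7 → sum 27
15 14 1 -4 -7 12 → sum 31
14 1 -4 -7 12 11 → sum 27
1 -4 -7 12 11 6 → sum 19
-4 -7 12 11 6 10 → sum 28
-7 12 11 6 10 -7 → sum 25
Highest of these is 41.

41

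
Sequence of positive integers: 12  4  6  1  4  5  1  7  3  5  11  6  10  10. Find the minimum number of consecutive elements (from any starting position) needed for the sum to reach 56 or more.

9

Extend right; whenever the sum reaches 56, record the length and shrink from the left:
add 12: running sum 12 < 56
add 4: running sum 16 < 56
add 6: running sum 22 < 56
add 1: running sum 23 < 56
add 4: running sum 27 < 56
add 5: running sum 32 < 56
add 1: running sum 33 < 56
add 7: running sum 40 < 56
add 3: running sum 43 < 56
add 5: running sum 48 < 56
end 10: [12, 4, 6, 1, 4, 5, 1, 7, 3, 5, 11] sum 59, len 11
end 11: [12, 4, 6, 1, 4, 5, 1, 7, 3, 5, 11, 6] sum 65, len 12
end 12: [6, 1, 4, 5, 1, 7, 3, 5, 11, 6, 10] sum 59, len 11
end 13: [5, 1, 7, 3, 5, 11, 6, 10, 10] sum 58, len 9
Shortest qualifying length: 9.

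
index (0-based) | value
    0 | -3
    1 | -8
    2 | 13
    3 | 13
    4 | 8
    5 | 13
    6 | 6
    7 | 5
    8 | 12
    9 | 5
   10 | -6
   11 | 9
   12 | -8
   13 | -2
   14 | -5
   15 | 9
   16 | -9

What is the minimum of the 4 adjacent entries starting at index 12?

-8

Elements at indices 12..15: -8, -2, -5, 9
min(-8, -2, -5, 9) = -8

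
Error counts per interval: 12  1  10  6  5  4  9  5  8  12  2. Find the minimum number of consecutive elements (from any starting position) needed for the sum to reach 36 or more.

5

Extend right; whenever the sum reaches 36, record the length and shrink from the left:
add 12: running sum 12 < 36
add 1: running sum 13 < 36
add 10: running sum 23 < 36
add 6: running sum 29 < 36
add 5: running sum 34 < 36
add 4: shortest ending here [12, 1, 10, 6, 5, 4] sum 38, len 6
add 9: shortest ending here [12, 1, 10, 6, 5, 4, 9] sum 47, len 7
add 5: shortest ending here [10, 6, 5, 4, 9, 5] sum 39, len 6
add 8: shortest ending here [6, 5, 4, 9, 5, 8] sum 37, len 6
add 12: shortest ending here [4, 9, 5, 8, 12] sum 38, len 5
add 2: shortest ending here [9, 5, 8, 12, 2] sum 36, len 5
Shortest qualifying length: 5.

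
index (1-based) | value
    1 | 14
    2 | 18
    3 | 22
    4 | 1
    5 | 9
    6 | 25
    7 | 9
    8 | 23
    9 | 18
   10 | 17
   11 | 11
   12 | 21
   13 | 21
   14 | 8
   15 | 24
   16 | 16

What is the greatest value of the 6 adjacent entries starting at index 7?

23

Elements at indices 7..12: 9, 23, 18, 17, 11, 21
max(9, 23, 18, 17, 11, 21) = 23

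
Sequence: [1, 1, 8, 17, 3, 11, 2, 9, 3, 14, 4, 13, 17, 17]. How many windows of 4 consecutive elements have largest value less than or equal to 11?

1 1 8 17 → max 17
1 8 17 3 → max 17
8 17 3 11 → max 17
17 3 11 2 → max 17
3 11 2 9 → max 11  ≤ 11 ✓
11 2 9 3 → max 11  ≤ 11 ✓
2 9 3 14 → max 14
9 3 14 4 → max 14
3 14 4 13 → max 14
14 4 13 17 → max 17
4 13 17 17 → max 17
2 windows satisfy the condition.

2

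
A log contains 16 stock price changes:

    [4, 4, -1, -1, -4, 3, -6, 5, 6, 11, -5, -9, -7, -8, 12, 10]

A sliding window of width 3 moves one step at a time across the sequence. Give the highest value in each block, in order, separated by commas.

4, 4, -1, 3, 3, 5, 6, 11, 11, 11, -5, -7, 12, 12

(4, 4, -1) → max 4
(4, -1, -1) → max 4
(-1, -1, -4) → max -1
(-1, -4, 3) → max 3
(-4, 3, -6) → max 3
(3, -6, 5) → max 5
(-6, 5, 6) → max 6
(5, 6, 11) → max 11
(6, 11, -5) → max 11
(11, -5, -9) → max 11
(-5, -9, -7) → max -5
(-9, -7, -8) → max -7
(-7, -8, 12) → max 12
(-8, 12, 10) → max 12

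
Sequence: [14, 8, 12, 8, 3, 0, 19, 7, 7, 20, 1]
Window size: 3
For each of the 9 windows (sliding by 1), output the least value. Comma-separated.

8, 8, 3, 0, 0, 0, 7, 7, 1

Sliding a size-3 window across the 11 values:
14 8 12 → min 8
8 12 8 → min 8
12 8 3 → min 3
8 3 0 → min 0
3 0 19 → min 0
0 19 7 → min 0
19 7 7 → min 7
7 7 20 → min 7
7 20 1 → min 1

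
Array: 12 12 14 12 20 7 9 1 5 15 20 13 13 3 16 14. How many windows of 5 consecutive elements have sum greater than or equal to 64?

12 12 14 12 20 → sum 70  ≥ 64 ✓
12 14 12 20 7 → sum 65  ≥ 64 ✓
14 12 20 7 9 → sum 62
12 20 7 9 1 → sum 49
20 7 9 1 5 → sum 42
7 9 1 5 15 → sum 37
9 1 5 15 20 → sum 50
1 5 15 20 13 → sum 54
5 15 20 13 13 → sum 66  ≥ 64 ✓
15 20 13 13 3 → sum 64  ≥ 64 ✓
20 13 13 3 16 → sum 65  ≥ 64 ✓
13 13 3 16 14 → sum 59
5 windows satisfy the condition.

5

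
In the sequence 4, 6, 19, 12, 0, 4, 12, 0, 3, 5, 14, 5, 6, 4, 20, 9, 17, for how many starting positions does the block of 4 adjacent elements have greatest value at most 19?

4 6 19 12 → max 19  ≤ 19 ✓
6 19 12 0 → max 19  ≤ 19 ✓
19 12 0 4 → max 19  ≤ 19 ✓
12 0 4 12 → max 12  ≤ 19 ✓
0 4 12 0 → max 12  ≤ 19 ✓
4 12 0 3 → max 12  ≤ 19 ✓
12 0 3 5 → max 12  ≤ 19 ✓
0 3 5 14 → max 14  ≤ 19 ✓
3 5 14 5 → max 14  ≤ 19 ✓
5 14 5 6 → max 14  ≤ 19 ✓
14 5 6 4 → max 14  ≤ 19 ✓
5 6 4 20 → max 20
6 4 20 9 → max 20
4 20 9 17 → max 20
11 windows satisfy the condition.

11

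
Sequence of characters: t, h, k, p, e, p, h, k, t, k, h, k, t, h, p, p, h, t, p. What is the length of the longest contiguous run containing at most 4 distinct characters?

add t: window [t] (1 distinct), len 1
add h: window [t, h] (2 distinct), len 2
add k: window [t, h, k] (3 distinct), len 3
add p: window [t, h, k, p] (4 distinct), len 4
add e: window [h, k, p, e] (4 distinct), len 4
add p: window [h, k, p, e, p] (4 distinct), len 5
add h: window [h, k, p, e, p, h] (4 distinct), len 6
add k: window [h, k, p, e, p, h, k] (4 distinct), len 7
add t: window [p, h, k, t] (4 distinct), len 4
add k: window [p, h, k, t, k] (4 distinct), len 5
add h: window [p, h, k, t, k, h] (4 distinct), len 6
add k: window [p, h, k, t, k, h, k] (4 distinct), len 7
add t: window [p, h, k, t, k, h, k, t] (4 distinct), len 8
add h: window [p, h, k, t, k, h, k, t, h] (4 distinct), len 9
add p: window [p, h, k, t, k, h, k, t, h, p] (4 distinct), len 10
add p: window [p, h, k, t, k, h, k, t, h, p, p] (4 distinct), len 11
add h: window [p, h, k, t, k, h, k, t, h, p, p, h] (4 distinct), len 12
add t: window [p, h, k, t, k, h, k, t, h, p, p, h, t] (4 distinct), len 13
add p: window [p, h, k, t, k, h, k, t, h, p, p, h, t, p] (4 distinct), len 14
Longest length with ≤4 distinct: 14.

14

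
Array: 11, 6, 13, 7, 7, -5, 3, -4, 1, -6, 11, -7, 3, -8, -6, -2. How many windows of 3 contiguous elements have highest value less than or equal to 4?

6

11 6 13 → max 13
6 13 7 → max 13
13 7 7 → max 13
7 7 -5 → max 7
7 -5 3 → max 7
-5 3 -4 → max 3  ≤ 4 ✓
3 -4 1 → max 3  ≤ 4 ✓
-4 1 -6 → max 1  ≤ 4 ✓
1 -6 11 → max 11
-6 11 -7 → max 11
11 -7 3 → max 11
-7 3 -8 → max 3  ≤ 4 ✓
3 -8 -6 → max 3  ≤ 4 ✓
-8 -6 -2 → max -2  ≤ 4 ✓
6 windows satisfy the condition.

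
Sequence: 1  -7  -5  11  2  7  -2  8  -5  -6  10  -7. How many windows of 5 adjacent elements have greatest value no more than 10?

4

1 -7 -5 11 2 → max 11
-7 -5 11 2 7 → max 11
-5 11 2 7 -2 → max 11
11 2 7 -2 8 → max 11
2 7 -2 8 -5 → max 8  ≤ 10 ✓
7 -2 8 -5 -6 → max 8  ≤ 10 ✓
-2 8 -5 -6 10 → max 10  ≤ 10 ✓
8 -5 -6 10 -7 → max 10  ≤ 10 ✓
4 windows satisfy the condition.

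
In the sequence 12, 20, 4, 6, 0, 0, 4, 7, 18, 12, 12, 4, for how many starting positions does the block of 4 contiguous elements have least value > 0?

4

(12, 20, 4, 6) → min 4  > 0 ✓
(20, 4, 6, 0) → min 0
(4, 6, 0, 0) → min 0
(6, 0, 0, 4) → min 0
(0, 0, 4, 7) → min 0
(0, 4, 7, 18) → min 0
(4, 7, 18, 12) → min 4  > 0 ✓
(7, 18, 12, 12) → min 7  > 0 ✓
(18, 12, 12, 4) → min 4  > 0 ✓
4 windows satisfy the condition.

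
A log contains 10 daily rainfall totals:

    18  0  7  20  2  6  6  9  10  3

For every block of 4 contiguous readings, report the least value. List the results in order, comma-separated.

18 0 7 20 → min 0
0 7 20 2 → min 0
7 20 2 6 → min 2
20 2 6 6 → min 2
2 6 6 9 → min 2
6 6 9 10 → min 6
6 9 10 3 → min 3

0, 0, 2, 2, 2, 6, 3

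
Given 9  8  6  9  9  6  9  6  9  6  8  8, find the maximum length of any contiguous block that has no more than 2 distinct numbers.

Extend right; when distinct count exceeds 2, shrink from the left:
add 9: window [9] (1 distinct), len 1
add 8: window [9, 8] (2 distinct), len 2
add 6: window [8, 6] (2 distinct), len 2
add 9: window [6, 9] (2 distinct), len 2
add 9: window [6, 9, 9] (2 distinct), len 3
add 6: window [6, 9, 9, 6] (2 distinct), len 4
add 9: window [6, 9, 9, 6, 9] (2 distinct), len 5
add 6: window [6, 9, 9, 6, 9, 6] (2 distinct), len 6
add 9: window [6, 9, 9, 6, 9, 6, 9] (2 distinct), len 7
add 6: window [6, 9, 9, 6, 9, 6, 9, 6] (2 distinct), len 8
add 8: window [6, 8] (2 distinct), len 2
add 8: window [6, 8, 8] (2 distinct), len 3
Longest length with ≤2 distinct: 8.

8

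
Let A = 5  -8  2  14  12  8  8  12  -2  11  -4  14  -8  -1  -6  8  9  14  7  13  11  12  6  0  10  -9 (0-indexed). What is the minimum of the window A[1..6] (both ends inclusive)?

-8

Elements at indices 1..6: -8, 2, 14, 12, 8, 8
min(-8, 2, 14, 12, 8, 8) = -8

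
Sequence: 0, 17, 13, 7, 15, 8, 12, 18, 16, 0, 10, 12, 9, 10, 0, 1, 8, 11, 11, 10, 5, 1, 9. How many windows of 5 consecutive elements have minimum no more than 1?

14

(0, 17, 13, 7, 15) → min 0  ≤ 1 ✓
(17, 13, 7, 15, 8) → min 7
(13, 7, 15, 8, 12) → min 7
(7, 15, 8, 12, 18) → min 7
(15, 8, 12, 18, 16) → min 8
(8, 12, 18, 16, 0) → min 0  ≤ 1 ✓
(12, 18, 16, 0, 10) → min 0  ≤ 1 ✓
(18, 16, 0, 10, 12) → min 0  ≤ 1 ✓
(16, 0, 10, 12, 9) → min 0  ≤ 1 ✓
(0, 10, 12, 9, 10) → min 0  ≤ 1 ✓
(10, 12, 9, 10, 0) → min 0  ≤ 1 ✓
(12, 9, 10, 0, 1) → min 0  ≤ 1 ✓
(9, 10, 0, 1, 8) → min 0  ≤ 1 ✓
(10, 0, 1, 8, 11) → min 0  ≤ 1 ✓
(0, 1, 8, 11, 11) → min 0  ≤ 1 ✓
(1, 8, 11, 11, 10) → min 1  ≤ 1 ✓
(8, 11, 11, 10, 5) → min 5
(11, 11, 10, 5, 1) → min 1  ≤ 1 ✓
(11, 10, 5, 1, 9) → min 1  ≤ 1 ✓
14 windows satisfy the condition.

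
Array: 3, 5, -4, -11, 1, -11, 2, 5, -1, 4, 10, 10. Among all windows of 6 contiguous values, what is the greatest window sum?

30

3 5 -4 -11 1 -11 → sum -17
5 -4 -11 1 -11 2 → sum -18
-4 -11 1 -11 2 5 → sum -18
-11 1 -11 2 5 -1 → sum -15
1 -11 2 5 -1 4 → sum 0
-11 2 5 -1 4 10 → sum 9
2 5 -1 4 10 10 → sum 30
Greatest of these is 30.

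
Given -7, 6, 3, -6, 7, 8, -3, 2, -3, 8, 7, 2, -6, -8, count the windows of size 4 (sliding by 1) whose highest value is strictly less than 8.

3

(-7, 6, 3, -6) → max 6  < 8 ✓
(6, 3, -6, 7) → max 7  < 8 ✓
(3, -6, 7, 8) → max 8
(-6, 7, 8, -3) → max 8
(7, 8, -3, 2) → max 8
(8, -3, 2, -3) → max 8
(-3, 2, -3, 8) → max 8
(2, -3, 8, 7) → max 8
(-3, 8, 7, 2) → max 8
(8, 7, 2, -6) → max 8
(7, 2, -6, -8) → max 7  < 8 ✓
3 windows satisfy the condition.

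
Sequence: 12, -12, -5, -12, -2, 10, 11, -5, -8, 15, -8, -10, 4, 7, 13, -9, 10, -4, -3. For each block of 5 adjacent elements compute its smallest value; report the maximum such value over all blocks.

Each size-5 window and its min:
12 -12 -5 -12 -2 → min -12
-12 -5 -12 -2 10 → min -12
-5 -12 -2 10 11 → min -12
-12 -2 10 11 -5 → min -12
-2 10 11 -5 -8 → min -8
10 11 -5 -8 15 → min -8
11 -5 -8 15 -8 → min -8
-5 -8 15 -8 -10 → min -10
-8 15 -8 -10 4 → min -10
15 -8 -10 4 7 → min -10
-8 -10 4 7 13 → min -10
-10 4 7 13 -9 → min -10
4 7 13 -9 10 → min -9
7 13 -9 10 -4 → min -9
13 -9 10 -4 -3 → min -9
Maximum of these is -8.

-8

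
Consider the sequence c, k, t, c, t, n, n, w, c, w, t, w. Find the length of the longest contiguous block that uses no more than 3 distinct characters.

5

[c] 1 distinct, len 1
[c, k] 2 distinct, len 2
[c, k, t] 3 distinct, len 3
[c, k, t, c] 3 distinct, len 4
[c, k, t, c, t] 3 distinct, len 5
[t, c, t, n] 3 distinct, len 4
[t, c, t, n, n] 3 distinct, len 5
[t, n, n, w] 3 distinct, len 4
[n, n, w, c] 3 distinct, len 4
[n, n, w, c, w] 3 distinct, len 5
[w, c, w, t] 3 distinct, len 4
[w, c, w, t, w] 3 distinct, len 5
Longest length with ≤3 distinct: 5.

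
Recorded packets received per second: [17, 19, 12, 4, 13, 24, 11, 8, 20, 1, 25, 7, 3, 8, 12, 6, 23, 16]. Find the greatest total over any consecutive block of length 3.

48

Each size-3 window and its sum:
[17, 19, 12] → sum 48
[19, 12, 4] → sum 35
[12, 4, 13] → sum 29
[4, 13, 24] → sum 41
[13, 24, 11] → sum 48
[24, 11, 8] → sum 43
[11, 8, 20] → sum 39
[8, 20, 1] → sum 29
[20, 1, 25] → sum 46
[1, 25, 7] → sum 33
[25, 7, 3] → sum 35
[7, 3, 8] → sum 18
[3, 8, 12] → sum 23
[8, 12, 6] → sum 26
[12, 6, 23] → sum 41
[6, 23, 16] → sum 45
Greatest of these is 48.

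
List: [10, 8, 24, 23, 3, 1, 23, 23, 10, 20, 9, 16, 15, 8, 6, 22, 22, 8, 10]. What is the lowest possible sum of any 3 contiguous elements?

Window sums for each of the 17 positions:
10 8 24 → sum 42
8 24 23 → sum 55
24 23 3 → sum 50
23 3 1 → sum 27
3 1 23 → sum 27
1 23 23 → sum 47
23 23 10 → sum 56
23 10 20 → sum 53
10 20 9 → sum 39
20 9 16 → sum 45
9 16 15 → sum 40
16 15 8 → sum 39
15 8 6 → sum 29
8 6 22 → sum 36
6 22 22 → sum 50
22 22 8 → sum 52
22 8 10 → sum 40
Lowest of these is 27.

27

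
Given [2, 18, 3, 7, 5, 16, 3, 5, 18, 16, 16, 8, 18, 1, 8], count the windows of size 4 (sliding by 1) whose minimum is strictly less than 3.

3

2 18 3 7 → min 2  < 3 ✓
18 3 7 5 → min 3
3 7 5 16 → min 3
7 5 16 3 → min 3
5 16 3 5 → min 3
16 3 5 18 → min 3
3 5 18 16 → min 3
5 18 16 16 → min 5
18 16 16 8 → min 8
16 16 8 18 → min 8
16 8 18 1 → min 1  < 3 ✓
8 18 1 8 → min 1  < 3 ✓
3 windows satisfy the condition.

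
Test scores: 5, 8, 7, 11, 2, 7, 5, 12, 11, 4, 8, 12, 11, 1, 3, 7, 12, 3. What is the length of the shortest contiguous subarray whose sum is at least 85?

add 5: running sum 5 < 85
add 8: running sum 13 < 85
add 7: running sum 20 < 85
add 11: running sum 31 < 85
add 2: running sum 33 < 85
add 7: running sum 40 < 85
add 5: running sum 45 < 85
add 12: running sum 57 < 85
add 11: running sum 68 < 85
add 4: running sum 72 < 85
add 8: running sum 80 < 85
end 11: [8, 7, 11, 2, 7, 5, 12, 11, 4, 8, 12] sum 87, len 11
end 12: [7, 11, 2, 7, 5, 12, 11, 4, 8, 12, 11] sum 90, len 11
end 13: [7, 11, 2, 7, 5, 12, 11, 4, 8, 12, 11, 1] sum 91, len 12
end 14: [11, 2, 7, 5, 12, 11, 4, 8, 12, 11, 1, 3] sum 87, len 12
end 15: [11, 2, 7, 5, 12, 11, 4, 8, 12, 11, 1, 3, 7] sum 94, len 13
end 16: [5, 12, 11, 4, 8, 12, 11, 1, 3, 7, 12] sum 86, len 11
end 17: [5, 12, 11, 4, 8, 12, 11, 1, 3, 7, 12, 3] sum 89, len 12
Shortest qualifying length: 11.

11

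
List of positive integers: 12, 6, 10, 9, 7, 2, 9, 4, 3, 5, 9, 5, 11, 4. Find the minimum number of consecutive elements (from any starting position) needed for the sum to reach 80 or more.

Extend right; whenever the sum reaches 80, record the length and shrink from the left:
add 12: running sum 12 < 80
add 6: running sum 18 < 80
add 10: running sum 28 < 80
add 9: running sum 37 < 80
add 7: running sum 44 < 80
add 2: running sum 46 < 80
add 9: running sum 55 < 80
add 4: running sum 59 < 80
add 3: running sum 62 < 80
add 5: running sum 67 < 80
add 9: running sum 76 < 80
add 5: shortest ending here [12, 6, 10, 9, 7, 2, 9, 4, 3, 5, 9, 5] sum 81, len 12
add 11: shortest ending here [6, 10, 9, 7, 2, 9, 4, 3, 5, 9, 5, 11] sum 80, len 12
add 4: shortest ending here [6, 10, 9, 7, 2, 9, 4, 3, 5, 9, 5, 11, 4] sum 84, len 13
Shortest qualifying length: 12.

12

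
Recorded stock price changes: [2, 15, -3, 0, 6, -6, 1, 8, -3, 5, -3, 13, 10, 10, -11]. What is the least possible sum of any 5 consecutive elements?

-2

(2, 15, -3, 0, 6) → sum 20
(15, -3, 0, 6, -6) → sum 12
(-3, 0, 6, -6, 1) → sum -2
(0, 6, -6, 1, 8) → sum 9
(6, -6, 1, 8, -3) → sum 6
(-6, 1, 8, -3, 5) → sum 5
(1, 8, -3, 5, -3) → sum 8
(8, -3, 5, -3, 13) → sum 20
(-3, 5, -3, 13, 10) → sum 22
(5, -3, 13, 10, 10) → sum 35
(-3, 13, 10, 10, -11) → sum 19
Least of these is -2.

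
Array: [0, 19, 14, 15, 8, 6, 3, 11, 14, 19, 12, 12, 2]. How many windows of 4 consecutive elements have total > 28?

[0, 19, 14, 15] → sum 48  > 28 ✓
[19, 14, 15, 8] → sum 56  > 28 ✓
[14, 15, 8, 6] → sum 43  > 28 ✓
[15, 8, 6, 3] → sum 32  > 28 ✓
[8, 6, 3, 11] → sum 28
[6, 3, 11, 14] → sum 34  > 28 ✓
[3, 11, 14, 19] → sum 47  > 28 ✓
[11, 14, 19, 12] → sum 56  > 28 ✓
[14, 19, 12, 12] → sum 57  > 28 ✓
[19, 12, 12, 2] → sum 45  > 28 ✓
9 windows satisfy the condition.

9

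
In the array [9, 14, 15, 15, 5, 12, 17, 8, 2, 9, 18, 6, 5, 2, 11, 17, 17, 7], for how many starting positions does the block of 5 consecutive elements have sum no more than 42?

4

(9, 14, 15, 15, 5) → sum 58
(14, 15, 15, 5, 12) → sum 61
(15, 15, 5, 12, 17) → sum 64
(15, 5, 12, 17, 8) → sum 57
(5, 12, 17, 8, 2) → sum 44
(12, 17, 8, 2, 9) → sum 48
(17, 8, 2, 9, 18) → sum 54
(8, 2, 9, 18, 6) → sum 43
(2, 9, 18, 6, 5) → sum 40  ≤ 42 ✓
(9, 18, 6, 5, 2) → sum 40  ≤ 42 ✓
(18, 6, 5, 2, 11) → sum 42  ≤ 42 ✓
(6, 5, 2, 11, 17) → sum 41  ≤ 42 ✓
(5, 2, 11, 17, 17) → sum 52
(2, 11, 17, 17, 7) → sum 54
4 windows satisfy the condition.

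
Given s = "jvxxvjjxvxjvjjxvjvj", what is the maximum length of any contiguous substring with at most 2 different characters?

4

[j] 1 distinct, len 1
[j, v] 2 distinct, len 2
[v, x] 2 distinct, len 2
[v, x, x] 2 distinct, len 3
[v, x, x, v] 2 distinct, len 4
[v, j] 2 distinct, len 2
[v, j, j] 2 distinct, len 3
[j, j, x] 2 distinct, len 3
[x, v] 2 distinct, len 2
[x, v, x] 2 distinct, len 3
[x, j] 2 distinct, len 2
[j, v] 2 distinct, len 2
[j, v, j] 2 distinct, len 3
[j, v, j, j] 2 distinct, len 4
[j, j, x] 2 distinct, len 3
[x, v] 2 distinct, len 2
[v, j] 2 distinct, len 2
[v, j, v] 2 distinct, len 3
[v, j, v, j] 2 distinct, len 4
Longest length with ≤2 distinct: 4.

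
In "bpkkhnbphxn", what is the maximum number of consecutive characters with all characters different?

5

add b: [b] len 1
add p: [b, p] len 2
add k: [b, p, k] len 3
add k (repeat k, move left end past it): [k] len 1
add h: [k, h] len 2
add n: [k, h, n] len 3
add b: [k, h, n, b] len 4
add p: [k, h, n, b, p] len 5
add h (repeat h, move left end past it): [n, b, p, h] len 4
add x: [n, b, p, h, x] len 5
add n (repeat n, move left end past it): [b, p, h, x, n] len 5
Longest all-distinct length: 5.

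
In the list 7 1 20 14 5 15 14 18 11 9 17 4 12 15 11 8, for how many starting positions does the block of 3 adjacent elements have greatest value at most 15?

(7, 1, 20) → max 20
(1, 20, 14) → max 20
(20, 14, 5) → max 20
(14, 5, 15) → max 15  ≤ 15 ✓
(5, 15, 14) → max 15  ≤ 15 ✓
(15, 14, 18) → max 18
(14, 18, 11) → max 18
(18, 11, 9) → max 18
(11, 9, 17) → max 17
(9, 17, 4) → max 17
(17, 4, 12) → max 17
(4, 12, 15) → max 15  ≤ 15 ✓
(12, 15, 11) → max 15  ≤ 15 ✓
(15, 11, 8) → max 15  ≤ 15 ✓
5 windows satisfy the condition.

5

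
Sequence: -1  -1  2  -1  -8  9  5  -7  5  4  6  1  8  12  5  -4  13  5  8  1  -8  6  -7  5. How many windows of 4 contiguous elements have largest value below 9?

10

-1 -1 2 -1 → max 2  < 9 ✓
-1 2 -1 -8 → max 2  < 9 ✓
2 -1 -8 9 → max 9
-1 -8 9 5 → max 9
-8 9 5 -7 → max 9
9 5 -7 5 → max 9
5 -7 5 4 → max 5  < 9 ✓
-7 5 4 6 → max 6  < 9 ✓
5 4 6 1 → max 6  < 9 ✓
4 6 1 8 → max 8  < 9 ✓
6 1 8 12 → max 12
1 8 12 5 → max 12
8 12 5 -4 → max 12
12 5 -4 13 → max 13
5 -4 13 5 → max 13
-4 13 5 8 → max 13
13 5 8 1 → max 13
5 8 1 -8 → max 8  < 9 ✓
8 1 -8 6 → max 8  < 9 ✓
1 -8 6 -7 → max 6  < 9 ✓
-8 6 -7 5 → max 6  < 9 ✓
10 windows satisfy the condition.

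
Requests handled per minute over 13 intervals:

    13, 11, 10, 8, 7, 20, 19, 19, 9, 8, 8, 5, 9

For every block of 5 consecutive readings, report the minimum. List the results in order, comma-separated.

7, 7, 7, 7, 7, 8, 8, 5, 5

Sliding a size-5 window across the 13 values:
[13, 11, 10, 8, 7] → min 7
[11, 10, 8, 7, 20] → min 7
[10, 8, 7, 20, 19] → min 7
[8, 7, 20, 19, 19] → min 7
[7, 20, 19, 19, 9] → min 7
[20, 19, 19, 9, 8] → min 8
[19, 19, 9, 8, 8] → min 8
[19, 9, 8, 8, 5] → min 5
[9, 8, 8, 5, 9] → min 5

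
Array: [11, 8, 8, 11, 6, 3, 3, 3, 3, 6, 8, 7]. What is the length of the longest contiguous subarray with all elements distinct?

add 11: [11] len 1
add 8: [11, 8] len 2
add 8 (repeat 8, move left end past it): [8] len 1
add 11: [8, 11] len 2
add 6: [8, 11, 6] len 3
add 3: [8, 11, 6, 3] len 4
add 3 (repeat 3, move left end past it): [3] len 1
add 3 (repeat 3, move left end past it): [3] len 1
add 3 (repeat 3, move left end past it): [3] len 1
add 6: [3, 6] len 2
add 8: [3, 6, 8] len 3
add 7: [3, 6, 8, 7] len 4
Longest all-distinct length: 4.

4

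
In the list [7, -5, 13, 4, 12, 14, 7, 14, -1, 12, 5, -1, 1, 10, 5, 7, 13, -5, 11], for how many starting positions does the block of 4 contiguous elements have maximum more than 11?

13

(7, -5, 13, 4) → max 13  > 11 ✓
(-5, 13, 4, 12) → max 13  > 11 ✓
(13, 4, 12, 14) → max 14  > 11 ✓
(4, 12, 14, 7) → max 14  > 11 ✓
(12, 14, 7, 14) → max 14  > 11 ✓
(14, 7, 14, -1) → max 14  > 11 ✓
(7, 14, -1, 12) → max 14  > 11 ✓
(14, -1, 12, 5) → max 14  > 11 ✓
(-1, 12, 5, -1) → max 12  > 11 ✓
(12, 5, -1, 1) → max 12  > 11 ✓
(5, -1, 1, 10) → max 10
(-1, 1, 10, 5) → max 10
(1, 10, 5, 7) → max 10
(10, 5, 7, 13) → max 13  > 11 ✓
(5, 7, 13, -5) → max 13  > 11 ✓
(7, 13, -5, 11) → max 13  > 11 ✓
13 windows satisfy the condition.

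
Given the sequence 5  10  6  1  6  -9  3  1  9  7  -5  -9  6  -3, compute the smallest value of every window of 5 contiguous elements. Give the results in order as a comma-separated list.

(5, 10, 6, 1, 6) → min 1
(10, 6, 1, 6, -9) → min -9
(6, 1, 6, -9, 3) → min -9
(1, 6, -9, 3, 1) → min -9
(6, -9, 3, 1, 9) → min -9
(-9, 3, 1, 9, 7) → min -9
(3, 1, 9, 7, -5) → min -5
(1, 9, 7, -5, -9) → min -9
(9, 7, -5, -9, 6) → min -9
(7, -5, -9, 6, -3) → min -9

1, -9, -9, -9, -9, -9, -5, -9, -9, -9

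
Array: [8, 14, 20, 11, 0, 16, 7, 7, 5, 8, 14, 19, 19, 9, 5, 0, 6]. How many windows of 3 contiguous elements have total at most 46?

8 14 20 → sum 42  ≤ 46 ✓
14 20 11 → sum 45  ≤ 46 ✓
20 11 0 → sum 31  ≤ 46 ✓
11 0 16 → sum 27  ≤ 46 ✓
0 16 7 → sum 23  ≤ 46 ✓
16 7 7 → sum 30  ≤ 46 ✓
7 7 5 → sum 19  ≤ 46 ✓
7 5 8 → sum 20  ≤ 46 ✓
5 8 14 → sum 27  ≤ 46 ✓
8 14 19 → sum 41  ≤ 46 ✓
14 19 19 → sum 52
19 19 9 → sum 47
19 9 5 → sum 33  ≤ 46 ✓
9 5 0 → sum 14  ≤ 46 ✓
5 0 6 → sum 11  ≤ 46 ✓
13 windows satisfy the condition.

13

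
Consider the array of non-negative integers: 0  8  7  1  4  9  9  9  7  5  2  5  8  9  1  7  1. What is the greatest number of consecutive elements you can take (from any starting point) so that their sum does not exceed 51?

add 0: [0] sum 0, len 1
add 8: [0, 8] sum 8, len 2
add 7: [0, 8, 7] sum 15, len 3
add 1: [0, 8, 7, 1] sum 16, len 4
add 4: [0, 8, 7, 1, 4] sum 20, len 5
add 9: [0, 8, 7, 1, 4, 9] sum 29, len 6
add 9: [0, 8, 7, 1, 4, 9, 9] sum 38, len 7
add 9: [0, 8, 7, 1, 4, 9, 9, 9] sum 47, len 8
add 7: [7, 1, 4, 9, 9, 9, 7] sum 46, len 7
add 5: [7, 1, 4, 9, 9, 9, 7, 5] sum 51, len 8
add 2: [1, 4, 9, 9, 9, 7, 5, 2] sum 46, len 8
add 5: [1, 4, 9, 9, 9, 7, 5, 2, 5] sum 51, len 9
add 8: [9, 9, 7, 5, 2, 5, 8] sum 45, len 7
add 9: [9, 7, 5, 2, 5, 8, 9] sum 45, len 7
add 1: [9, 7, 5, 2, 5, 8, 9, 1] sum 46, len 8
add 7: [7, 5, 2, 5, 8, 9, 1, 7] sum 44, len 8
add 1: [7, 5, 2, 5, 8, 9, 1, 7, 1] sum 45, len 9
Longest length seen: 9.

9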